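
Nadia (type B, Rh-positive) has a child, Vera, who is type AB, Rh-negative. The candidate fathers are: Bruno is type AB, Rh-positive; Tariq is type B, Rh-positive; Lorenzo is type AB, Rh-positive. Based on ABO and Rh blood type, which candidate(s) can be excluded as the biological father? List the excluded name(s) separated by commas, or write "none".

A candidate is excluded only if no genotype consistent with his phenotype could produce a type AB, Rh-negative child with a type B, Rh-positive mother.
Tariq (type B, Rh+): no genotype consistent with that phenotype can produce a type-AB Rh- child with a type-B mother.

Tariq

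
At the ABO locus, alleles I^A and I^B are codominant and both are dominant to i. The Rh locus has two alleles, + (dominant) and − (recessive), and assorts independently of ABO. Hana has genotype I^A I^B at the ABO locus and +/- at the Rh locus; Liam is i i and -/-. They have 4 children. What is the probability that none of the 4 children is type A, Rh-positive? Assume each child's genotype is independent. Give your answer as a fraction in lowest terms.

ABO cross I^A I^B × i i → 1/2 A, 1/2 B.
Rh cross +/- × -/- → 1/2 Rh+, 1/2 Rh-; so P(type A, Rh-positive) = 1/2 × 1/2 = 1/4 per child.
P(not type A, Rh-positive) = 3/4 for one child; (3/4)^4 = 81/256.

81/256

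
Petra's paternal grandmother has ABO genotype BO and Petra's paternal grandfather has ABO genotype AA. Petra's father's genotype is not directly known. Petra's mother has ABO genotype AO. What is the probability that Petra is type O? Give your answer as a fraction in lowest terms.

Petra's father's ABO genotype from BO × AA: 1/2 AB, 1/2 AO.
Crossing each possibility with the mother AO and summing P(type O): 1/2·0 + 1/2·1/4 = 1/8.

1/8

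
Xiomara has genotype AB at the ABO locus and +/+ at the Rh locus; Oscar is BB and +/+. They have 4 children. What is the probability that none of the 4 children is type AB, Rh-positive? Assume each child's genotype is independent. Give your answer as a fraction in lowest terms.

1/16

ABO cross AB × BB → 1/2 B, 1/2 AB.
Rh cross +/+ × +/+ → 1 Rh+; so P(type AB, Rh-positive) = 1/2 × 1 = 1/2 per child.
P(not type AB, Rh-positive) = 1/2 for one child; (1/2)^4 = 1/16.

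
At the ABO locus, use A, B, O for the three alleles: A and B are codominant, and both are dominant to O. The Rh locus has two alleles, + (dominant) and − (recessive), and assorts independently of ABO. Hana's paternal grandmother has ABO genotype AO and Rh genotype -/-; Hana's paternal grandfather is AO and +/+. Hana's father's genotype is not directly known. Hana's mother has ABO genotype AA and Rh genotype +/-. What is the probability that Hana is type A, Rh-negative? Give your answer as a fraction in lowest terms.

1/4

Hana's father's ABO genotype from AO × AO: 1/4 AA, 1/2 AO, 1/4 OO.
Crossing each possibility with the mother AA and summing P(type A): 1/4·1 + 1/2·1 + 1/4·1 = 1.
Similarly for Rh via the father's Rh distribution: P(Rh-) = 1/4.
Independent loci: 1 × 1/4 = 1/4.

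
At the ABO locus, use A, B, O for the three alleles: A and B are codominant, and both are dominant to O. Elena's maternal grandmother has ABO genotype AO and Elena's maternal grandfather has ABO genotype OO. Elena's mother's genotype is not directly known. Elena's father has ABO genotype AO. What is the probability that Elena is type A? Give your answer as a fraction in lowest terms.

Elena's mother's ABO genotype from AO × OO: 1/2 AO, 1/2 OO.
Crossing each possibility with the father AO and summing P(type A): 1/2·3/4 + 1/2·1/2 = 5/8.

5/8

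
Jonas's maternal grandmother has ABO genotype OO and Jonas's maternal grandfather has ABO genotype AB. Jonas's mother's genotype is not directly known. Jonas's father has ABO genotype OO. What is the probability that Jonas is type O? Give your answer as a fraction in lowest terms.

1/2

Jonas's mother's ABO genotype from OO × AB: 1/2 AO, 1/2 BO.
Crossing each possibility with the father OO and summing P(type O): 1/2·1/2 + 1/2·1/2 = 1/2.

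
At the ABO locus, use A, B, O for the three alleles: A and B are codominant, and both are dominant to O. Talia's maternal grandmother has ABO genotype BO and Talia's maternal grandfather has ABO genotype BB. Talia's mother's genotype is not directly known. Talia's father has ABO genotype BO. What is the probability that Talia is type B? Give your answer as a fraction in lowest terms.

Talia's mother's ABO genotype from BO × BB: 1/2 BB, 1/2 BO.
Crossing each possibility with the father BO and summing P(type B): 1/2·1 + 1/2·3/4 = 7/8.

7/8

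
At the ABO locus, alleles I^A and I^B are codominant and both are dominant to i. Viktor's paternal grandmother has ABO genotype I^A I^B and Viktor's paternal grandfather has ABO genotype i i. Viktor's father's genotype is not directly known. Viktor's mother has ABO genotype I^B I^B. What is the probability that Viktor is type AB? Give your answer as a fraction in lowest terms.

Viktor's father's ABO genotype from I^A I^B × i i: 1/2 I^A i, 1/2 I^B i.
Crossing each possibility with the mother I^B I^B and summing P(type AB): 1/2·1/2 + 1/2·0 = 1/4.

1/4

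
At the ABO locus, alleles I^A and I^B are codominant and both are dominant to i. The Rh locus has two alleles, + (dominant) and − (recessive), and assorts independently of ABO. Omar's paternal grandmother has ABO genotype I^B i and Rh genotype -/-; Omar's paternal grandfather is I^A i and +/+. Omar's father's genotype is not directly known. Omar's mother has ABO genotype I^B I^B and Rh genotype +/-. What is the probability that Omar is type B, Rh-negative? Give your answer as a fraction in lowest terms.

Omar's father's ABO genotype from I^B i × I^A i: 1/4 I^A I^B, 1/4 I^A i, 1/4 I^B i, 1/4 i i.
Crossing each possibility with the mother I^B I^B and summing P(type B): 1/4·1/2 + 1/4·1/2 + 1/4·1 + 1/4·1 = 3/4.
Similarly for Rh via the father's Rh distribution: P(Rh-) = 1/4.
Independent loci: 3/4 × 1/4 = 3/16.

3/16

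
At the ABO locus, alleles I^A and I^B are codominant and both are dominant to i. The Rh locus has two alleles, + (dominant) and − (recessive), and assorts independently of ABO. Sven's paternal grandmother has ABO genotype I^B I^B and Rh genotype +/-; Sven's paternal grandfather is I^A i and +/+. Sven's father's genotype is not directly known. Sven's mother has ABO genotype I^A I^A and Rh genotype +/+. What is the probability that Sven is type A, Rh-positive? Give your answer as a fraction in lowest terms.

Sven's father's ABO genotype from I^B I^B × I^A i: 1/2 I^A I^B, 1/2 I^B i.
Crossing each possibility with the mother I^A I^A and summing P(type A): 1/2·1/2 + 1/2·1/2 = 1/2.
Similarly for Rh via the father's Rh distribution: P(Rh+) = 1.
Independent loci: 1/2 × 1 = 1/2.

1/2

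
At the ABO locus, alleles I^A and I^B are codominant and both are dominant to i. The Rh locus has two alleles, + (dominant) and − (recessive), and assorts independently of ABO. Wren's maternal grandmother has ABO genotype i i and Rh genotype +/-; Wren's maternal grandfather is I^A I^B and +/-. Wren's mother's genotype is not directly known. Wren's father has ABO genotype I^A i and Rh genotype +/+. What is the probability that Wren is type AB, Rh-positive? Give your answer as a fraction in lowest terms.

Wren's mother's ABO genotype from i i × I^A I^B: 1/2 I^A i, 1/2 I^B i.
Crossing each possibility with the father I^A i and summing P(type AB): 1/2·0 + 1/2·1/4 = 1/8.
Similarly for Rh via the mother's Rh distribution: P(Rh+) = 1.
Independent loci: 1/8 × 1 = 1/8.

1/8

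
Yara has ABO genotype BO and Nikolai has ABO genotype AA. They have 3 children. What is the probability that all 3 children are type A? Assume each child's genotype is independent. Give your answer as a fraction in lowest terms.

1/8

ABO cross BO × AA → 1/2 A, 1/2 AB.
So P(type A) = 1/2 per child.
All 3 independent: (1/2)^3 = 1/8.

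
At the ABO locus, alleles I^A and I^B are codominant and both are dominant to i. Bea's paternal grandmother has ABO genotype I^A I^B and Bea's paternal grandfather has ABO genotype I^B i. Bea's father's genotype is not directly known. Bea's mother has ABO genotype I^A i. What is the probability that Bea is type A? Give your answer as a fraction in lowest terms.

3/8

Bea's father's ABO genotype from I^A I^B × I^B i: 1/4 I^A I^B, 1/4 I^A i, 1/4 I^B I^B, 1/4 I^B i.
Crossing each possibility with the mother I^A i and summing P(type A): 1/4·1/2 + 1/4·3/4 + 1/4·0 + 1/4·1/4 = 3/8.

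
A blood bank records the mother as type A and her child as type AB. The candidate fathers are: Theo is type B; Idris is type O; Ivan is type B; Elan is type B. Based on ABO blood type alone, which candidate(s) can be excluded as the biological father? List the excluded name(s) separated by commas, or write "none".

A candidate is excluded only if no genotype consistent with his phenotype could produce a type AB child with a type A mother.
Idris (type O): no genotype consistent with that phenotype can produce a type-AB child with a type-A mother.

Idris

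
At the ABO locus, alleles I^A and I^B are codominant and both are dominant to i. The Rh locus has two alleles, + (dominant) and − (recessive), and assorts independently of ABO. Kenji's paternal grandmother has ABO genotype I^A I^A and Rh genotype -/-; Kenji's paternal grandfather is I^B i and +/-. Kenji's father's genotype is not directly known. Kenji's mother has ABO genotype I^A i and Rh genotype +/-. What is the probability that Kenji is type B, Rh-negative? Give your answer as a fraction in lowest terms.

3/64

Kenji's father's ABO genotype from I^A I^A × I^B i: 1/2 I^A I^B, 1/2 I^A i.
Crossing each possibility with the mother I^A i and summing P(type B): 1/2·1/4 + 1/2·0 = 1/8.
Similarly for Rh via the father's Rh distribution: P(Rh-) = 3/8.
Independent loci: 1/8 × 3/8 = 3/64.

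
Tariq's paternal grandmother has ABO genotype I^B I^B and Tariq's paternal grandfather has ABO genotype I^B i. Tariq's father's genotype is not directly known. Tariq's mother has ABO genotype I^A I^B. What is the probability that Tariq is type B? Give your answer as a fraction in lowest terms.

Tariq's father's ABO genotype from I^B I^B × I^B i: 1/2 I^B I^B, 1/2 I^B i.
Crossing each possibility with the mother I^A I^B and summing P(type B): 1/2·1/2 + 1/2·1/2 = 1/2.

1/2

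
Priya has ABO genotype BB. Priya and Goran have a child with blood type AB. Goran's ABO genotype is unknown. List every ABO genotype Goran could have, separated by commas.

AA, AB, AO

For each candidate genotype of Goran, check whether crossing it with BB can produce every observed child phenotype.
  AA → possible child types {AB} ✓
  AB → possible child types {B, AB} ✓
  AO → possible child types {B, AB} ✓
  BB → possible child types {B} ✗
  BO → possible child types {B} ✗
  OO → possible child types {B} ✗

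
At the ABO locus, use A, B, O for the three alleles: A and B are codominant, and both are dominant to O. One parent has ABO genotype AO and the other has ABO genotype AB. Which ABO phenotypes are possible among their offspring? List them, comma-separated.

A, B, AB

Gametes from AO × AB give offspring ABO genotypes AA, AB, AO, BO, i.e. phenotypes A, B, AB.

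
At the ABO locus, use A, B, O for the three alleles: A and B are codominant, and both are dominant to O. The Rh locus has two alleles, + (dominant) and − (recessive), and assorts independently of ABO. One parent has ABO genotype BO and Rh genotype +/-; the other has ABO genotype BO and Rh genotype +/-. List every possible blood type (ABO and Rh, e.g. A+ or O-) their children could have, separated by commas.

O+, O-, B+, B-

Gametes from BO × BO give offspring ABO genotypes BB, BO, OO, i.e. phenotypes O, B.
Rh cross +/- × +/- → phenotypes Rh+, Rh-.
Combining independently: O+, O-, B+, B-.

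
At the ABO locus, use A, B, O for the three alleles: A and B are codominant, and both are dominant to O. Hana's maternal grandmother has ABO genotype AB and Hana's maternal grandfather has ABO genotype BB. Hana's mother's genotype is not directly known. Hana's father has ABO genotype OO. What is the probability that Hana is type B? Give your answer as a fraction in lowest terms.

3/4

Hana's mother's ABO genotype from AB × BB: 1/2 AB, 1/2 BB.
Crossing each possibility with the father OO and summing P(type B): 1/2·1/2 + 1/2·1 = 3/4.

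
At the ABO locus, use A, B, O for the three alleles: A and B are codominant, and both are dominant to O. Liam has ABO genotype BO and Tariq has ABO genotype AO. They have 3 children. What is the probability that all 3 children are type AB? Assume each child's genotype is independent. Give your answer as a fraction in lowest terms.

1/64

ABO cross BO × AO → 1/4 O, 1/4 A, 1/4 B, 1/4 AB.
So P(type AB) = 1/4 per child.
All 3 independent: (1/4)^3 = 1/64.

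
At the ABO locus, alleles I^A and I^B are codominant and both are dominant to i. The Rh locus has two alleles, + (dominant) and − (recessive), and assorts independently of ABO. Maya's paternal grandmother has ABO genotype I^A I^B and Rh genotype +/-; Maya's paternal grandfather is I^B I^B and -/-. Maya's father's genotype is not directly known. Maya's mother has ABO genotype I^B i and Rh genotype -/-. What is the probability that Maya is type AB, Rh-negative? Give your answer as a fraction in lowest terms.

3/32

Maya's father's ABO genotype from I^A I^B × I^B I^B: 1/2 I^A I^B, 1/2 I^B I^B.
Crossing each possibility with the mother I^B i and summing P(type AB): 1/2·1/4 + 1/2·0 = 1/8.
Similarly for Rh via the father's Rh distribution: P(Rh-) = 3/4.
Independent loci: 1/8 × 3/4 = 3/32.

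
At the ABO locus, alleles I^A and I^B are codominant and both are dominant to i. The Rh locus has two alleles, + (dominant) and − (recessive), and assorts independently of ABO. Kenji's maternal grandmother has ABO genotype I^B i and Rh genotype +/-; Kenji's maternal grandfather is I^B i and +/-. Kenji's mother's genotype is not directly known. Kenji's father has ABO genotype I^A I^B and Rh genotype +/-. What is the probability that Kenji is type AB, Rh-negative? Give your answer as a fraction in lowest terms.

Kenji's mother's ABO genotype from I^B i × I^B i: 1/4 I^B I^B, 1/2 I^B i, 1/4 i i.
Crossing each possibility with the father I^A I^B and summing P(type AB): 1/4·1/2 + 1/2·1/4 + 1/4·0 = 1/4.
Similarly for Rh via the mother's Rh distribution: P(Rh-) = 1/4.
Independent loci: 1/4 × 1/4 = 1/16.

1/16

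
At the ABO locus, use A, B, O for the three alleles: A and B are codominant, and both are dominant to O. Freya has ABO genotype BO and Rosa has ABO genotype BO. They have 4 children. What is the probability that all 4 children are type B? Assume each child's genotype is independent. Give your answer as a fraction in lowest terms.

81/256

ABO cross BO × BO → 1/4 O, 3/4 B.
So P(type B) = 3/4 per child.
All 4 independent: (3/4)^4 = 81/256.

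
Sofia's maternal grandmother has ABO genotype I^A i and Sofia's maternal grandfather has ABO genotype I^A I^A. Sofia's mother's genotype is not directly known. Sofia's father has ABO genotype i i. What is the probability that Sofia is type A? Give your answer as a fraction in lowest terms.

Sofia's mother's ABO genotype from I^A i × I^A I^A: 1/2 I^A I^A, 1/2 I^A i.
Crossing each possibility with the father i i and summing P(type A): 1/2·1 + 1/2·1/2 = 3/4.

3/4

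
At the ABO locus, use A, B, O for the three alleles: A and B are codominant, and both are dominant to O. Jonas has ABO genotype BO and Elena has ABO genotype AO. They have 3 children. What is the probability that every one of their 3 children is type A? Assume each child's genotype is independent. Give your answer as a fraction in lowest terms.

ABO cross BO × AO → 1/4 O, 1/4 A, 1/4 B, 1/4 AB.
So P(type A) = 1/4 per child.
All 3 independent: (1/4)^3 = 1/64.

1/64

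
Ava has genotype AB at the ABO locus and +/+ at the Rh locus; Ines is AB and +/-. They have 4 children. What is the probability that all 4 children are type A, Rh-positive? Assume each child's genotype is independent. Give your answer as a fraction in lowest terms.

1/256

ABO cross AB × AB → 1/4 A, 1/4 B, 1/2 AB.
Rh cross +/+ × +/- → 1 Rh+; so P(type A, Rh-positive) = 1/4 × 1 = 1/4 per child.
All 4 independent: (1/4)^4 = 1/256.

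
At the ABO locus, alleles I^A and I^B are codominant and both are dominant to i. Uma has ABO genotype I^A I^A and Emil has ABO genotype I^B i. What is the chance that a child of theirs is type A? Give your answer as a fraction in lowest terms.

ABO cross I^A I^A × I^B i → offspring phenotypes: 1/2 A, 1/2 AB.
So P(type A) = 1/2.

1/2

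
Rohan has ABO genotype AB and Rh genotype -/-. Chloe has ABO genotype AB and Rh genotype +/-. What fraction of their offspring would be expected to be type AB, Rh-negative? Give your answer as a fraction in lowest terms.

1/4

ABO cross AB × AB → offspring phenotypes: 1/4 A, 1/4 B, 1/2 AB.
Rh cross -/- × +/- → 1/2 Rh+, 1/2 Rh-.
Independent loci: P(type AB, Rh-negative) = 1/2 × 1/2 = 1/4.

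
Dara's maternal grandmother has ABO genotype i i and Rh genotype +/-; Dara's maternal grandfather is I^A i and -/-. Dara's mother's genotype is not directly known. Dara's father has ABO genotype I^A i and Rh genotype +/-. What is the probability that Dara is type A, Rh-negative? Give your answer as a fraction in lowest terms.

Dara's mother's ABO genotype from i i × I^A i: 1/2 I^A i, 1/2 i i.
Crossing each possibility with the father I^A i and summing P(type A): 1/2·3/4 + 1/2·1/2 = 5/8.
Similarly for Rh via the mother's Rh distribution: P(Rh-) = 3/8.
Independent loci: 5/8 × 3/8 = 15/64.

15/64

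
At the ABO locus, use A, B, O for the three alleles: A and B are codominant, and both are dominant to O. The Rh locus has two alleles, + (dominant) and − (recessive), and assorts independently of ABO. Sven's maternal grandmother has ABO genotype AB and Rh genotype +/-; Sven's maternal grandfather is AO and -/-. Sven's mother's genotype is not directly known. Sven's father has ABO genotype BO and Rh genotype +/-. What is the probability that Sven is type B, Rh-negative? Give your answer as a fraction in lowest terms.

Sven's mother's ABO genotype from AB × AO: 1/4 AA, 1/4 AB, 1/4 AO, 1/4 BO.
Crossing each possibility with the father BO and summing P(type B): 1/4·0 + 1/4·1/2 + 1/4·1/4 + 1/4·3/4 = 3/8.
Similarly for Rh via the mother's Rh distribution: P(Rh-) = 3/8.
Independent loci: 3/8 × 3/8 = 9/64.

9/64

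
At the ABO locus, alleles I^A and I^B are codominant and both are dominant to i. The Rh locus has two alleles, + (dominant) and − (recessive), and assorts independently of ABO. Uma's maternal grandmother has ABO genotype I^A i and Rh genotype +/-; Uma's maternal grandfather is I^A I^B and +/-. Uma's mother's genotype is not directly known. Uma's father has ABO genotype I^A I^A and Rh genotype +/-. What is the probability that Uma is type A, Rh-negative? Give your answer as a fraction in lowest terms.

Uma's mother's ABO genotype from I^A i × I^A I^B: 1/4 I^A I^A, 1/4 I^A I^B, 1/4 I^A i, 1/4 I^B i.
Crossing each possibility with the father I^A I^A and summing P(type A): 1/4·1 + 1/4·1/2 + 1/4·1 + 1/4·1/2 = 3/4.
Similarly for Rh via the mother's Rh distribution: P(Rh-) = 1/4.
Independent loci: 3/4 × 1/4 = 3/16.

3/16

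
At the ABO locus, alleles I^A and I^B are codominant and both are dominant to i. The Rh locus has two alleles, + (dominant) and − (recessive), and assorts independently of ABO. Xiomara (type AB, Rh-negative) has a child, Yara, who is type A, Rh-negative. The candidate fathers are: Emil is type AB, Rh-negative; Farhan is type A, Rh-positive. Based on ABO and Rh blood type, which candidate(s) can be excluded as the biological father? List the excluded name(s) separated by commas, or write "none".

none

A candidate is excluded only if no genotype consistent with his phenotype could produce a type A, Rh-negative child with a type AB, Rh-negative mother.
Every candidate has at least one consistent genotype combination, so none can be excluded.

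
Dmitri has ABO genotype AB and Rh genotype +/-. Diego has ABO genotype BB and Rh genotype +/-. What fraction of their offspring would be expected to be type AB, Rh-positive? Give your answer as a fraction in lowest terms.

3/8

ABO cross AB × BB → offspring phenotypes: 1/2 B, 1/2 AB.
Rh cross +/- × +/- → 3/4 Rh+, 1/4 Rh-.
Independent loci: P(type AB, Rh-positive) = 1/2 × 3/4 = 3/8.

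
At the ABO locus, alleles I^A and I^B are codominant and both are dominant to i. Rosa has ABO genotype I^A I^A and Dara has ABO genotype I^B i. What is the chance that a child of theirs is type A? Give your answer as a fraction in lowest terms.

ABO cross I^A I^A × I^B i → offspring phenotypes: 1/2 A, 1/2 AB.
So P(type A) = 1/2.

1/2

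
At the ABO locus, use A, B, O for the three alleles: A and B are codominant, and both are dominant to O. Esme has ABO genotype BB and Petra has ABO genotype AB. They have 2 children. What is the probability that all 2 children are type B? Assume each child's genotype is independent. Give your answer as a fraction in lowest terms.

ABO cross BB × AB → 1/2 B, 1/2 AB.
So P(type B) = 1/2 per child.
All 2 independent: (1/2)^2 = 1/4.

1/4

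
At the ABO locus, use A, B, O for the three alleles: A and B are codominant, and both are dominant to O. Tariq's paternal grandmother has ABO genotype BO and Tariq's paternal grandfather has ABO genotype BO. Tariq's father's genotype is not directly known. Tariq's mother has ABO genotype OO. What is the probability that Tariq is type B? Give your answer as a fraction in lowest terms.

1/2

Tariq's father's ABO genotype from BO × BO: 1/4 BB, 1/2 BO, 1/4 OO.
Crossing each possibility with the mother OO and summing P(type B): 1/4·1 + 1/2·1/2 + 1/4·0 = 1/2.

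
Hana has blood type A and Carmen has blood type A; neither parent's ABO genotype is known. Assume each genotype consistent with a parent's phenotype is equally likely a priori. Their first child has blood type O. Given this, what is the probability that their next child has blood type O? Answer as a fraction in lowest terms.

Possible genotypes: Hana ∈ {AA, AO}; Carmen ∈ {AA, AO}.
Weight each parental genotype pair by prior × P(type-O child):
  AO × AO: posterior weight 1; P(next child type O) = 1/4.
Weighted sum = 1/4.

1/4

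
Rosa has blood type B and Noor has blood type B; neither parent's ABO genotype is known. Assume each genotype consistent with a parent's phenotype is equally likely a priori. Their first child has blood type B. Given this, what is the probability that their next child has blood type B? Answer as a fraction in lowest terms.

19/20

Possible genotypes: Rosa ∈ {I^B I^B, I^B i}; Noor ∈ {I^B I^B, I^B i}.
Weight each parental genotype pair by prior × P(type-B child):
  I^B I^B × I^B I^B: posterior weight 4/15; P(next child type B) = 1.
  I^B I^B × I^B i: posterior weight 4/15; P(next child type B) = 1.
  I^B i × I^B I^B: posterior weight 4/15; P(next child type B) = 1.
  I^B i × I^B i: posterior weight 1/5; P(next child type B) = 3/4.
Weighted sum = 19/20.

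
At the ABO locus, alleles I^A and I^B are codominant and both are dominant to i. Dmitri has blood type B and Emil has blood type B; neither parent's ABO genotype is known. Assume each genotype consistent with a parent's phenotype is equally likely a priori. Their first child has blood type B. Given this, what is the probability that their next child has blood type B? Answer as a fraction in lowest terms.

Possible genotypes: Dmitri ∈ {I^B I^B, I^B i}; Emil ∈ {I^B I^B, I^B i}.
Weight each parental genotype pair by prior × P(type-B child):
  I^B I^B × I^B I^B: posterior weight 4/15; P(next child type B) = 1.
  I^B I^B × I^B i: posterior weight 4/15; P(next child type B) = 1.
  I^B i × I^B I^B: posterior weight 4/15; P(next child type B) = 1.
  I^B i × I^B i: posterior weight 1/5; P(next child type B) = 3/4.
Weighted sum = 19/20.

19/20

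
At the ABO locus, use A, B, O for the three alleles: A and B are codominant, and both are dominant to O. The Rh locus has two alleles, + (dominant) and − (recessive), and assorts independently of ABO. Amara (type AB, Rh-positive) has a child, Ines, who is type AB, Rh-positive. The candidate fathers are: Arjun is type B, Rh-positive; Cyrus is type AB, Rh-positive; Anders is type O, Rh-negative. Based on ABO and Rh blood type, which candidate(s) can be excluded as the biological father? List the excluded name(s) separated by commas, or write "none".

Anders

A candidate is excluded only if no genotype consistent with his phenotype could produce a type AB, Rh-positive child with a type AB, Rh-positive mother.
Anders (type O, Rh-): no genotype consistent with that phenotype can produce a type-AB Rh+ child with a type-AB mother.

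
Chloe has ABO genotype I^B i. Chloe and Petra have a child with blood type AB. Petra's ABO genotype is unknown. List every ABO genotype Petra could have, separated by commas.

I^A I^A, I^A I^B, I^A i

For each candidate genotype of Petra, check whether crossing it with I^B i can produce every observed child phenotype.
  I^A I^A → possible child types {A, AB} ✓
  I^A I^B → possible child types {A, B, AB} ✓
  I^A i → possible child types {O, A, B, AB} ✓
  I^B I^B → possible child types {B} ✗
  I^B i → possible child types {O, B} ✗
  i i → possible child types {O, B} ✗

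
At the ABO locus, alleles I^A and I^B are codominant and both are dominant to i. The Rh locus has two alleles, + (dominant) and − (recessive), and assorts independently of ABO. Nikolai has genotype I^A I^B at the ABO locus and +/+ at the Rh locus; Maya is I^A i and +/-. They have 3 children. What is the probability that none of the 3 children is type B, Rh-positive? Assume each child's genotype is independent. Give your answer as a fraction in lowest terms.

27/64

ABO cross I^A I^B × I^A i → 1/2 A, 1/4 B, 1/4 AB.
Rh cross +/+ × +/- → 1 Rh+; so P(type B, Rh-positive) = 1/4 × 1 = 1/4 per child.
P(not type B, Rh-positive) = 3/4 for one child; (3/4)^3 = 27/64.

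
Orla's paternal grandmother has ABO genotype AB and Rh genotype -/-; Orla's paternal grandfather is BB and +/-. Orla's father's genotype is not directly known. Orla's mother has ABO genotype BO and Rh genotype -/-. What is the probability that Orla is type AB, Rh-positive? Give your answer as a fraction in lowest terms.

Orla's father's ABO genotype from AB × BB: 1/2 AB, 1/2 BB.
Crossing each possibility with the mother BO and summing P(type AB): 1/2·1/4 + 1/2·0 = 1/8.
Similarly for Rh via the father's Rh distribution: P(Rh+) = 1/4.
Independent loci: 1/8 × 1/4 = 1/32.

1/32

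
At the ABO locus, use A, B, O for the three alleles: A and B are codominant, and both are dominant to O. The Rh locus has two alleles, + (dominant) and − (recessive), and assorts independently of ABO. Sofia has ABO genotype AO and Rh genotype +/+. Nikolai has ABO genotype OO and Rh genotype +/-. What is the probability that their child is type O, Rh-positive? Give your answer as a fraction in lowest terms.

ABO cross AO × OO → offspring phenotypes: 1/2 O, 1/2 A.
Rh cross +/+ × +/- → 1 Rh+.
Independent loci: P(type O, Rh-positive) = 1/2 × 1 = 1/2.

1/2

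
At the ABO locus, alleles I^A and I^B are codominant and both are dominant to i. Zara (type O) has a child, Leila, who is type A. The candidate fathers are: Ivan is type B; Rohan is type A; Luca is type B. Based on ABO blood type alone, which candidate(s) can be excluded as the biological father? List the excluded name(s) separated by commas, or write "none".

Ivan, Luca

A candidate is excluded only if no genotype consistent with his phenotype could produce a type A child with a type O mother.
Ivan (type B): no genotype consistent with that phenotype can produce a type-A child with a type-O mother.
Luca (type B): no genotype consistent with that phenotype can produce a type-A child with a type-O mother.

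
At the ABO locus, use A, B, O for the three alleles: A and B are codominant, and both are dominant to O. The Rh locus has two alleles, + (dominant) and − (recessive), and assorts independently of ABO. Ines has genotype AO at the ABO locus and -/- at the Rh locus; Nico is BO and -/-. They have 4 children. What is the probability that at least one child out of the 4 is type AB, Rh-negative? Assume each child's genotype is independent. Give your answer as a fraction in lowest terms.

ABO cross AO × BO → 1/4 O, 1/4 A, 1/4 B, 1/4 AB.
Rh cross -/- × -/- → 1 Rh-; so P(type AB, Rh-negative) = 1/4 × 1 = 1/4 per child.
P(none) = (3/4)^4 = 81/256; P(at least one) = 1 − 81/256 = 175/256.

175/256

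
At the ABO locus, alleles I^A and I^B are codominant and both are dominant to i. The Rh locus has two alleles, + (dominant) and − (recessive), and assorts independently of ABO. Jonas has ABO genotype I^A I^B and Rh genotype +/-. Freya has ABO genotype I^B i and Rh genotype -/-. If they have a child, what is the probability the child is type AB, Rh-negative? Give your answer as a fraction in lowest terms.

ABO cross I^A I^B × I^B i → offspring phenotypes: 1/4 A, 1/2 B, 1/4 AB.
Rh cross +/- × -/- → 1/2 Rh+, 1/2 Rh-.
Independent loci: P(type AB, Rh-negative) = 1/4 × 1/2 = 1/8.

1/8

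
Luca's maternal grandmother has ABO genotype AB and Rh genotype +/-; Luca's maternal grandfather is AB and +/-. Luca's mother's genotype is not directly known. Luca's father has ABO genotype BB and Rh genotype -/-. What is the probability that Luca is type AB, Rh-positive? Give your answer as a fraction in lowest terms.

Luca's mother's ABO genotype from AB × AB: 1/4 AA, 1/2 AB, 1/4 BB.
Crossing each possibility with the father BB and summing P(type AB): 1/4·1 + 1/2·1/2 + 1/4·0 = 1/2.
Similarly for Rh via the mother's Rh distribution: P(Rh+) = 1/2.
Independent loci: 1/2 × 1/2 = 1/4.

1/4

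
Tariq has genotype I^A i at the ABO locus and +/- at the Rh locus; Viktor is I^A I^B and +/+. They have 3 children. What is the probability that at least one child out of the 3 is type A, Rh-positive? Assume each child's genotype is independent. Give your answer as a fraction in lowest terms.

7/8

ABO cross I^A i × I^A I^B → 1/2 A, 1/4 B, 1/4 AB.
Rh cross +/- × +/+ → 1 Rh+; so P(type A, Rh-positive) = 1/2 × 1 = 1/2 per child.
P(none) = (1/2)^3 = 1/8; P(at least one) = 1 − 1/8 = 7/8.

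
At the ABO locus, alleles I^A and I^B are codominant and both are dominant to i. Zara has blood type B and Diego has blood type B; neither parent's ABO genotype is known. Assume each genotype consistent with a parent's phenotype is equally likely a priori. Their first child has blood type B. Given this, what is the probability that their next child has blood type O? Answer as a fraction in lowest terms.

1/20

Possible genotypes: Zara ∈ {I^B I^B, I^B i}; Diego ∈ {I^B I^B, I^B i}.
Weight each parental genotype pair by prior × P(type-B child):
  I^B I^B × I^B I^B: posterior weight 4/15; P(next child type O) = 0.
  I^B I^B × I^B i: posterior weight 4/15; P(next child type O) = 0.
  I^B i × I^B I^B: posterior weight 4/15; P(next child type O) = 0.
  I^B i × I^B i: posterior weight 1/5; P(next child type O) = 1/4.
Weighted sum = 1/20.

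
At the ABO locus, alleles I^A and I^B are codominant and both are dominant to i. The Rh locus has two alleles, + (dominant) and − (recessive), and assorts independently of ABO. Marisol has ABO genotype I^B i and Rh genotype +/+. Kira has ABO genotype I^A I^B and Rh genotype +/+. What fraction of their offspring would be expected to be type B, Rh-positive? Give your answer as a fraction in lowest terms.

ABO cross I^B i × I^A I^B → offspring phenotypes: 1/4 A, 1/2 B, 1/4 AB.
Rh cross +/+ × +/+ → 1 Rh+.
Independent loci: P(type B, Rh-positive) = 1/2 × 1 = 1/2.

1/2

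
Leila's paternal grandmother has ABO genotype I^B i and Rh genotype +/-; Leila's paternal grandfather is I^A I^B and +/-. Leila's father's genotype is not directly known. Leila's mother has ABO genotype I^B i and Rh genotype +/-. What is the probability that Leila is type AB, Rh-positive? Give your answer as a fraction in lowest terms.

Leila's father's ABO genotype from I^B i × I^A I^B: 1/4 I^A I^B, 1/4 I^A i, 1/4 I^B I^B, 1/4 I^B i.
Crossing each possibility with the mother I^B i and summing P(type AB): 1/4·1/4 + 1/4·1/4 + 1/4·0 + 1/4·0 = 1/8.
Similarly for Rh via the father's Rh distribution: P(Rh+) = 3/4.
Independent loci: 1/8 × 3/4 = 3/32.

3/32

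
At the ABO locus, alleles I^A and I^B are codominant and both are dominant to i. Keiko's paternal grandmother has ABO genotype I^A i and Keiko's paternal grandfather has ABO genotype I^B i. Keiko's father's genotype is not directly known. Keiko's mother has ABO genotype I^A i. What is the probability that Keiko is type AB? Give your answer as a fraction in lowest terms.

1/8

Keiko's father's ABO genotype from I^A i × I^B i: 1/4 I^A I^B, 1/4 I^A i, 1/4 I^B i, 1/4 i i.
Crossing each possibility with the mother I^A i and summing P(type AB): 1/4·1/4 + 1/4·0 + 1/4·1/4 + 1/4·0 = 1/8.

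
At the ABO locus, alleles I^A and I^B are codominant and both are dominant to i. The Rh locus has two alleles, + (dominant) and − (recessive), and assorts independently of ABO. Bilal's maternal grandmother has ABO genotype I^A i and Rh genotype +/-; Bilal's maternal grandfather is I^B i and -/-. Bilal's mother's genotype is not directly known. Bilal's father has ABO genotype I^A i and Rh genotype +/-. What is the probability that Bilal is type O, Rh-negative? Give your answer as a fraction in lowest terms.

3/32

Bilal's mother's ABO genotype from I^A i × I^B i: 1/4 I^A I^B, 1/4 I^A i, 1/4 I^B i, 1/4 i i.
Crossing each possibility with the father I^A i and summing P(type O): 1/4·0 + 1/4·1/4 + 1/4·1/4 + 1/4·1/2 = 1/4.
Similarly for Rh via the mother's Rh distribution: P(Rh-) = 3/8.
Independent loci: 1/4 × 3/8 = 3/32.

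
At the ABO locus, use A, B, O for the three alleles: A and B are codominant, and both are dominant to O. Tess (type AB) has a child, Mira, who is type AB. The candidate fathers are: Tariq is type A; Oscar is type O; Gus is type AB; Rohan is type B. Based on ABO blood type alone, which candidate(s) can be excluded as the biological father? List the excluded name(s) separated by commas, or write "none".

A candidate is excluded only if no genotype consistent with his phenotype could produce a type AB child with a type AB mother.
Oscar (type O): no genotype consistent with that phenotype can produce a type-AB child with a type-AB mother.

Oscar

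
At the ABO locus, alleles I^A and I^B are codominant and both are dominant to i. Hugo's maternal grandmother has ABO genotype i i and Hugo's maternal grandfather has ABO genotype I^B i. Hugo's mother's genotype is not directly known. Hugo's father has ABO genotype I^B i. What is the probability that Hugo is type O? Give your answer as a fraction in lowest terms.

3/8

Hugo's mother's ABO genotype from i i × I^B i: 1/2 I^B i, 1/2 i i.
Crossing each possibility with the father I^B i and summing P(type O): 1/2·1/4 + 1/2·1/2 = 3/8.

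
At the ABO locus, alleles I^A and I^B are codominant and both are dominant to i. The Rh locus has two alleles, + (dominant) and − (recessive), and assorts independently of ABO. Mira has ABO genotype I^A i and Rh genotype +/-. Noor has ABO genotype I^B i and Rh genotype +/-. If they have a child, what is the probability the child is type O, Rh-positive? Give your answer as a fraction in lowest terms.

3/16

ABO cross I^A i × I^B i → offspring phenotypes: 1/4 O, 1/4 A, 1/4 B, 1/4 AB.
Rh cross +/- × +/- → 3/4 Rh+, 1/4 Rh-.
Independent loci: P(type O, Rh-positive) = 1/4 × 3/4 = 3/16.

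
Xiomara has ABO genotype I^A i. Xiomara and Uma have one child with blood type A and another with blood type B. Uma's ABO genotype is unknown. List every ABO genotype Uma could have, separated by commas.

I^A I^B, I^B i

For each candidate genotype of Uma, check whether crossing it with I^A i can produce every observed child phenotype.
  I^A I^A → possible child types {A} ✗
  I^A I^B → possible child types {A, B, AB} ✓
  I^A i → possible child types {O, A} ✗
  I^B I^B → possible child types {B, AB} ✗
  I^B i → possible child types {O, A, B, AB} ✓
  i i → possible child types {O, A} ✗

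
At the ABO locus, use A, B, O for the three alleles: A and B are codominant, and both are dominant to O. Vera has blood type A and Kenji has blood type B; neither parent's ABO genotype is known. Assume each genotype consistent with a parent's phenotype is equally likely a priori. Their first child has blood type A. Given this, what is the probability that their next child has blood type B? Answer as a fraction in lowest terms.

1/12

Possible genotypes: Vera ∈ {AA, AO}; Kenji ∈ {BB, BO}.
Weight each parental genotype pair by prior × P(type-A child):
  AA × BO: posterior weight 2/3; P(next child type B) = 0.
  AO × BO: posterior weight 1/3; P(next child type B) = 1/4.
Weighted sum = 1/12.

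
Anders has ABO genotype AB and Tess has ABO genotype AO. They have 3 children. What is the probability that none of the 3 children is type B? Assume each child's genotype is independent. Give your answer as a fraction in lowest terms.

27/64

ABO cross AB × AO → 1/2 A, 1/4 B, 1/4 AB.
So P(type B) = 1/4 per child.
P(not type B) = 3/4 for one child; (3/4)^3 = 27/64.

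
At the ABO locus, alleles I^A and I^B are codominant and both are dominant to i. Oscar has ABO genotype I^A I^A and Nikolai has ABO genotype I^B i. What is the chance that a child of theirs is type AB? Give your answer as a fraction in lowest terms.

1/2

ABO cross I^A I^A × I^B i → offspring phenotypes: 1/2 A, 1/2 AB.
So P(type AB) = 1/2.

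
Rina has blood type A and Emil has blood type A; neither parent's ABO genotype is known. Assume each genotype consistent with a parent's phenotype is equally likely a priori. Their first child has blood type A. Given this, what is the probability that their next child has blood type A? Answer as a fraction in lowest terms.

19/20

Possible genotypes: Rina ∈ {AA, AO}; Emil ∈ {AA, AO}.
Weight each parental genotype pair by prior × P(type-A child):
  AA × AA: posterior weight 4/15; P(next child type A) = 1.
  AA × AO: posterior weight 4/15; P(next child type A) = 1.
  AO × AA: posterior weight 4/15; P(next child type A) = 1.
  AO × AO: posterior weight 1/5; P(next child type A) = 3/4.
Weighted sum = 19/20.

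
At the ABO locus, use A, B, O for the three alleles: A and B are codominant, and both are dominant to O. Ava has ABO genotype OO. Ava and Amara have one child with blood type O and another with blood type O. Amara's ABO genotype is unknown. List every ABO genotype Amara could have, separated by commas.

AO, BO, OO

For each candidate genotype of Amara, check whether crossing it with OO can produce every observed child phenotype.
  AA → possible child types {A} ✗
  AB → possible child types {A, B} ✗
  AO → possible child types {O, A} ✓
  BB → possible child types {B} ✗
  BO → possible child types {O, B} ✓
  OO → possible child types {O} ✓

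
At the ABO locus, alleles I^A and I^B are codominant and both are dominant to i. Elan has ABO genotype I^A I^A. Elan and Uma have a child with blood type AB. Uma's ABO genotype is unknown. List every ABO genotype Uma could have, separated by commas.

I^A I^B, I^B I^B, I^B i

For each candidate genotype of Uma, check whether crossing it with I^A I^A can produce every observed child phenotype.
  I^A I^A → possible child types {A} ✗
  I^A I^B → possible child types {A, AB} ✓
  I^A i → possible child types {A} ✗
  I^B I^B → possible child types {AB} ✓
  I^B i → possible child types {A, AB} ✓
  i i → possible child types {A} ✗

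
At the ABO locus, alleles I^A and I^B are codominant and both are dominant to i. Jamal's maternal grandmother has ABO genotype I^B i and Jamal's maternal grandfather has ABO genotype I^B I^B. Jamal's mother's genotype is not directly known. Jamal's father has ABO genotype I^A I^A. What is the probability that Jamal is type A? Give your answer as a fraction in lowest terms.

1/4

Jamal's mother's ABO genotype from I^B i × I^B I^B: 1/2 I^B I^B, 1/2 I^B i.
Crossing each possibility with the father I^A I^A and summing P(type A): 1/2·0 + 1/2·1/2 = 1/4.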